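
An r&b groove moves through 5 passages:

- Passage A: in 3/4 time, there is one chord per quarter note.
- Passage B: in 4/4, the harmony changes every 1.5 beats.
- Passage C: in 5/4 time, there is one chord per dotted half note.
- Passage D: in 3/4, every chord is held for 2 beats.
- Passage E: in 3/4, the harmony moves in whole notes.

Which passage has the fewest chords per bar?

Passage E

A: 3/1 = 3 chords/bar.
B: 4/1.5 = 8/3 chords/bar.
C: 5/3 = 5/3 chords/bar.
D: 3/2 = 1.5 chords/bar.
E: 3/4 = 0.75 chords/bar.
Slowest is E at 0.75 chords/bar.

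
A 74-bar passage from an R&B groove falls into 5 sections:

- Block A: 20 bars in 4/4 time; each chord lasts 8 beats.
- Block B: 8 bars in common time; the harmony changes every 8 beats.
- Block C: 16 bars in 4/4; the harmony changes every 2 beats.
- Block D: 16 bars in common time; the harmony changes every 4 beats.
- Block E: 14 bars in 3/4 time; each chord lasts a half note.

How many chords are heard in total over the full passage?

A: 20 bars × 4 beats = 80 beats; 8 beats/chord → 10 chords.
B: 8 bars × 4 beats = 32 beats; 8 beats/chord → 4 chords.
C: 16 bars × 4 beats = 64 beats; 2 beats/chord → 32 chords.
D: 16 bars × 4 beats = 64 beats; 4 beats/chord → 16 chords.
E: 14 bars × 3 beats = 42 beats; 2 beats/chord → 21 chords.
Total: 10 + 4 + 32 + 16 + 21 = 83.

83 chords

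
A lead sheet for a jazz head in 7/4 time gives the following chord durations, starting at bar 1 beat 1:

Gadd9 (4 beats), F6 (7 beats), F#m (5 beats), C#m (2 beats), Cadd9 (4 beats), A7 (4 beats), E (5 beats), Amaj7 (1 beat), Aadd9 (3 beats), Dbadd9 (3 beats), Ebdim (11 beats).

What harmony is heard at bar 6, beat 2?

Beat 2 of bar 6 is beat (6−1)×7 + 2 = 37 overall.
Running totals: Gadd9 ends at 4, F6 ends at 11, F#m ends at 16, C#m ends at 18, Cadd9 ends at 22, A7 ends at 26, E ends at 31, Amaj7 ends at 32, Aadd9 ends at 35, Dbadd9 ends at 38.
Beat 37 falls within Dbadd9.

Dbadd9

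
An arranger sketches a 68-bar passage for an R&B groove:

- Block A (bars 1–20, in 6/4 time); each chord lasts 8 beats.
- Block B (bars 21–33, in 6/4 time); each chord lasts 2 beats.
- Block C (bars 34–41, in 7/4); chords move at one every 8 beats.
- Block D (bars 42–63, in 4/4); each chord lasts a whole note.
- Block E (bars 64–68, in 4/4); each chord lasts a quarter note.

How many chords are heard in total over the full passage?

103 chords

A: 20 bars × 6 beats = 120 beats; 8 beats/chord → 15 chords.
B: 13 bars × 6 beats = 78 beats; 2 beats/chord → 39 chords.
C: 8 bars × 7 beats = 56 beats; 8 beats/chord → 7 chords.
D: 22 bars × 4 beats = 88 beats; 4 beats/chord → 22 chords.
E: 5 bars × 4 beats = 20 beats; 1 beat/chord → 20 chords.
Total: 15 + 39 + 7 + 22 + 20 = 103.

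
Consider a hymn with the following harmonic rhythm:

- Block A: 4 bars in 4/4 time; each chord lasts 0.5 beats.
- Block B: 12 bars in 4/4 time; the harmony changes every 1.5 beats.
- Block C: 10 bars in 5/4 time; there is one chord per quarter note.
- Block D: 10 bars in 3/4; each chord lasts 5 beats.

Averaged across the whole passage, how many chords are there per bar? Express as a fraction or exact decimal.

10/3 chords per bar

A: 4 × 4 = 16 beats ÷ 0.5 = 32 chords.
B: 12 × 4 = 48 beats ÷ 1.5 = 32 chords.
C: 10 × 5 = 50 beats ÷ 1 = 50 chords.
D: 10 × 3 = 30 beats ÷ 5 = 6 chords.
Overall: 120 chords over 36 bars → 120/36 = 10/3 chords per bar.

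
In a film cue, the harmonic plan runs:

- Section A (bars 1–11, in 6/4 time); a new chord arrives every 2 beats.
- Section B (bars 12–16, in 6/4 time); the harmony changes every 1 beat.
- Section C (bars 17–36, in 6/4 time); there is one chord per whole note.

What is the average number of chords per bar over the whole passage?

31/12 chords per bar

A: 11 × 6 = 66 beats ÷ 2 = 33 chords.
B: 5 × 6 = 30 beats ÷ 1 = 30 chords.
C: 20 × 6 = 120 beats ÷ 4 = 30 chords.
Overall: 93 chords over 36 bars → 93/36 = 31/12 chords per bar.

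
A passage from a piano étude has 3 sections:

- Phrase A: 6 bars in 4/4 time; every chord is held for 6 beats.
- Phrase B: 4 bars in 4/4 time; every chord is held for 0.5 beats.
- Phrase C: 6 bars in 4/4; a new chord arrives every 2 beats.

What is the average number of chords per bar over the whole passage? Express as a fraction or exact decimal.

3 chords per bar

A: 6 × 4 = 24 beats ÷ 6 = 4 chords.
B: 4 × 4 = 16 beats ÷ 0.5 = 32 chords.
C: 6 × 4 = 24 beats ÷ 2 = 12 chords.
Overall: 48 chords over 16 bars → 48/16 = 3 chords per bar.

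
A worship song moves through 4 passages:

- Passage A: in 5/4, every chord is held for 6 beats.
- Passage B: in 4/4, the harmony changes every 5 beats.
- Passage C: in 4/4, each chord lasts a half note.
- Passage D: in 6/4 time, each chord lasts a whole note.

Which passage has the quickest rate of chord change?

A: each chord is 6 beats in 5/4, so 5/6 per bar.
B: each chord is 5 beats in 4/4, so 0.8 per bar.
C: each chord is 2 beats in 4/4, so 2 per bar.
D: each chord is 4 beats in 6/4, so 1.5 per bar.
Fastest is C at 2 chords/bar.

Passage C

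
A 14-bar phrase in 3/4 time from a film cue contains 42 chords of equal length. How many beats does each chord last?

14 bars × 3 beats/bar = 42 beats total.
42 beats ÷ 42 chords = 1 beats per chord.
(That is a quarter note.)

1 beat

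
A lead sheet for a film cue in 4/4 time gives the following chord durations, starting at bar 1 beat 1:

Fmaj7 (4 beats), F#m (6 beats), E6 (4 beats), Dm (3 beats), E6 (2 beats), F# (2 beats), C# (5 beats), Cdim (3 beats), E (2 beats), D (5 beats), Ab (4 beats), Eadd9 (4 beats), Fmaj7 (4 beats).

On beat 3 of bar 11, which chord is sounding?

Eadd9

Beat 3 of bar 11 is beat (11−1)×4 + 3 = 43 overall.
Running totals: Fmaj7 ends at 4, F#m ends at 10, E6 ends at 14, Dm ends at 17, E6 ends at 19, F# ends at 21, C# ends at 26, Cdim ends at 29, E ends at 31, D ends at 36, Ab ends at 40, Eadd9 ends at 44.
Beat 43 falls within Eadd9.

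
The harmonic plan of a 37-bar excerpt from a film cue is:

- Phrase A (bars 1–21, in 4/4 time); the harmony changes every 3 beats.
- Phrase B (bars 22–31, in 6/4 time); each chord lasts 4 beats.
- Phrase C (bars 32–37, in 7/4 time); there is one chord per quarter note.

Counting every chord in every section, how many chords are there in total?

85 chords

A has 84 beats and chords last 3 each, so 28 chords.
B has 60 beats and chords last 4 each, so 15 chords.
C has 42 beats and chords last 1 each, so 42 chords.
Total: 28 + 15 + 42 = 85.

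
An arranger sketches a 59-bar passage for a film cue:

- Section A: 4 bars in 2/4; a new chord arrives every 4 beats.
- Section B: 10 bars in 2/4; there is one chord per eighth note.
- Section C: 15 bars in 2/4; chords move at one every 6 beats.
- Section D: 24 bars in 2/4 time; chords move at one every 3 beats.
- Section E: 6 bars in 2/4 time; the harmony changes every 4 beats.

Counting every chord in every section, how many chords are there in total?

66 chords

A: 4·2 = 8 beats, 8/4 = 2 chords.
B: 10·2 = 20 beats, 20/0.5 = 40 chords.
C: 15·2 = 30 beats, 30/6 = 5 chords.
D: 24·2 = 48 beats, 48/3 = 16 chords.
E: 6·2 = 12 beats, 12/4 = 3 chords.
Total: 2 + 40 + 5 + 16 + 3 = 66.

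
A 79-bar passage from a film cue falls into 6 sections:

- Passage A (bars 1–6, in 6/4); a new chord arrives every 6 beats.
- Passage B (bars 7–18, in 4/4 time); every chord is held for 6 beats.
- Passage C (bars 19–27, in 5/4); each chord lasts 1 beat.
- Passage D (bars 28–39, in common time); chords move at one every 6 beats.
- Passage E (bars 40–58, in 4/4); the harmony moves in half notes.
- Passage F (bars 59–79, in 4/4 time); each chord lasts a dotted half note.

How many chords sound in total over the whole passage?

A: 6·6 = 36 beats, 36/6 = 6 chords.
B: 12·4 = 48 beats, 48/6 = 8 chords.
C: 9·5 = 45 beats, 45/1 = 45 chords.
D: 12·4 = 48 beats, 48/6 = 8 chords.
E: 19·4 = 76 beats, 76/2 = 38 chords.
F: 21·4 = 84 beats, 84/3 = 28 chords.
Total: 6 + 8 + 45 + 8 + 38 + 28 = 133.

133 chords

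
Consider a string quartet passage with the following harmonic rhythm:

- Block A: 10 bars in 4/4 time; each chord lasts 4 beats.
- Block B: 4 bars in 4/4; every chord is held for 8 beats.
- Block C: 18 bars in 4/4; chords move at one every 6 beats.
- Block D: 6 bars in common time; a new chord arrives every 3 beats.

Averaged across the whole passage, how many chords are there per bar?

16/19 chords per bar

A: 10 × 4 = 40 beats ÷ 4 = 10 chords.
B: 4 × 4 = 16 beats ÷ 8 = 2 chords.
C: 18 × 4 = 72 beats ÷ 6 = 12 chords.
D: 6 × 4 = 24 beats ÷ 3 = 8 chords.
Overall: 32 chords over 38 bars → 32/38 = 16/19 chords per bar.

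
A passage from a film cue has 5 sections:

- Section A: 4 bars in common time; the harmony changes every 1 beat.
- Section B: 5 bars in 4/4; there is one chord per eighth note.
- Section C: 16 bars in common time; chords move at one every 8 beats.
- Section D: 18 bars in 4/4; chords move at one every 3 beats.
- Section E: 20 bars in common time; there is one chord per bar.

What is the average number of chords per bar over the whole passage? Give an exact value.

A: 4 bars of 4 beats is 16 beats; at 1 beat each that's 16 chords.
B: 5 bars of 4 beats is 20 beats; at 0.5 beats each that's 40 chords.
C: 16 bars of 4 beats is 64 beats; at 8 beats each that's 8 chords.
D: 18 bars of 4 beats is 72 beats; at 3 beats each that's 24 chords.
E: 20 bars of 4 beats is 80 beats; at 4 beats each that's 20 chords.
Overall: 108 chords over 63 bars → 108/63 = 12/7 chords per bar.

12/7 chords per bar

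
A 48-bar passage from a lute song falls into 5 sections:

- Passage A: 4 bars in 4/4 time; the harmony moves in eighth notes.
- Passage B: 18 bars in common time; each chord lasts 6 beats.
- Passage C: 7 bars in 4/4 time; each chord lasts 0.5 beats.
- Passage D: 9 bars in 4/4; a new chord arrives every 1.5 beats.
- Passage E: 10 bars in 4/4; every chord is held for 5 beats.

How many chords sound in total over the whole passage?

A: 4·4 = 16 beats, 16/0.5 = 32 chords.
B: 18·4 = 72 beats, 72/6 = 12 chords.
C: 7·4 = 28 beats, 28/0.5 = 56 chords.
D: 9·4 = 36 beats, 36/1.5 = 24 chords.
E: 10·4 = 40 beats, 40/5 = 8 chords.
Total: 32 + 12 + 56 + 24 + 8 = 132.

132 chords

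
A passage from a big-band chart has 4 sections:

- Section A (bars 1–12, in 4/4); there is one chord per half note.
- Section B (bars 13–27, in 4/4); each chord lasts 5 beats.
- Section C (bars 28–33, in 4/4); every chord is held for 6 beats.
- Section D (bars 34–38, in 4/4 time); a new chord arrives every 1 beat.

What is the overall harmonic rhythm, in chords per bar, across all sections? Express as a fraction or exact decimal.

A: 12 × 4 = 48 beats ÷ 2 = 24 chords.
B: 15 × 4 = 60 beats ÷ 5 = 12 chords.
C: 6 × 4 = 24 beats ÷ 6 = 4 chords.
D: 5 × 4 = 20 beats ÷ 1 = 20 chords.
Overall: 60 chords over 38 bars → 60/38 = 30/19 chords per bar.

30/19 chords per bar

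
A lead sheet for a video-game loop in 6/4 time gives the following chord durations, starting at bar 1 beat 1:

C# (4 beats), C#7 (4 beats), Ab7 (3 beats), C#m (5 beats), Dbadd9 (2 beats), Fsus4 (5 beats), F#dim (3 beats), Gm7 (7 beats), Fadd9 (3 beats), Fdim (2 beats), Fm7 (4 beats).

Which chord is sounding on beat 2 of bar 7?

Fdim

Beat 2 of bar 7 is beat (7−1)×6 + 2 = 38 overall.
Running totals: C# ends at 4, C#7 ends at 8, Ab7 ends at 11, C#m ends at 16, Dbadd9 ends at 18, Fsus4 ends at 23, F#dim ends at 26, Gm7 ends at 33, Fadd9 ends at 36, Fdim ends at 38.
Beat 38 falls within Fdim.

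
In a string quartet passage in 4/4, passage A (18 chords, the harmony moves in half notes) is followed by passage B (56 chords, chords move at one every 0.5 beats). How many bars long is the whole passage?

A: 18 × 2 = 36 beats = 9 bars.
B: 56 × 0.5 = 28 beats = 7 bars.
Total: 9 + 7 = 16 bars.

16 bars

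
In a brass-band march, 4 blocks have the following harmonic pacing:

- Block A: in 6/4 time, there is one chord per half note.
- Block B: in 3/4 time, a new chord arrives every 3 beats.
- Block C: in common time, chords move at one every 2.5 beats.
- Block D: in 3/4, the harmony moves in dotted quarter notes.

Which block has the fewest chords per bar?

Block B

A: each chord is 2 beats in 6/4, so 3 per bar.
B: each chord is 3 beats in 3/4, so 1 per bar.
C: each chord is 2.5 beats in 4/4, so 1.6 per bar.
D: each chord is 1.5 beats in 3/4, so 2 per bar.
Slowest is B at 1 chords/bar.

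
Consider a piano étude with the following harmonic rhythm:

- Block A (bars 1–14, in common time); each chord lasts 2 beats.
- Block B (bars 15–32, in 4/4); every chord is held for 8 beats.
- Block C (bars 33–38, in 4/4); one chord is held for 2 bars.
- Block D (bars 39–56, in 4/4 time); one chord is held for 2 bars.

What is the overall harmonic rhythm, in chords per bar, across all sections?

0.875 chords per bar

A: 14 × 4 = 56 beats ÷ 2 = 28 chords.
B: 18 × 4 = 72 beats ÷ 8 = 9 chords.
C: 6 × 4 = 24 beats ÷ 8 = 3 chords.
D: 18 × 4 = 72 beats ÷ 8 = 9 chords.
Overall: 49 chords over 56 bars → 49/56 = 0.875 chords per bar.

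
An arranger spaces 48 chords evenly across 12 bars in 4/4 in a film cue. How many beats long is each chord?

1 beat

12 bars × 4 beats/bar = 48 beats total.
48 beats ÷ 48 chords = 1 beats per chord.
(That is a quarter note.)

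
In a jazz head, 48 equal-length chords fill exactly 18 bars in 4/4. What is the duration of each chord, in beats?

18 bars × 4 beats/bar = 72 beats total.
72 beats ÷ 48 chords = 1.5 beats per chord.
(That is a dotted quarter note.)

1.5 beats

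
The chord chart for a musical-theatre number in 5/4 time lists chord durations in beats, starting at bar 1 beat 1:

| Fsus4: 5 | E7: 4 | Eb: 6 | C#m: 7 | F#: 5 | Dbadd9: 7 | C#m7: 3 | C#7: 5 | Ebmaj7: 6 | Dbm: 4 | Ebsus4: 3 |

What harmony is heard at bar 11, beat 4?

Ebsus4

Beat 4 of bar 11 is beat (11−1)×5 + 4 = 54 overall.
Running totals: Fsus4 ends at 5, E7 ends at 9, Eb ends at 15, C#m ends at 22, F# ends at 27, Dbadd9 ends at 34, C#m7 ends at 37, C#7 ends at 42, Ebmaj7 ends at 48, Dbm ends at 52, Ebsus4 ends at 55.
Beat 54 falls within Ebsus4.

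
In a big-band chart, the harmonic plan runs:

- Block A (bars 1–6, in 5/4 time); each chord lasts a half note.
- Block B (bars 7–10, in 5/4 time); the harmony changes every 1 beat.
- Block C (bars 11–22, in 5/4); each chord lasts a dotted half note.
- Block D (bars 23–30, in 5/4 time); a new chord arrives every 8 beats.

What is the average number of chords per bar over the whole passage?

2 chords per bar

A: 6 × 5 = 30 beats ÷ 2 = 15 chords.
B: 4 × 5 = 20 beats ÷ 1 = 20 chords.
C: 12 × 5 = 60 beats ÷ 3 = 20 chords.
D: 8 × 5 = 40 beats ÷ 8 = 5 chords.
Overall: 60 chords over 30 bars → 60/30 = 2 chords per bar.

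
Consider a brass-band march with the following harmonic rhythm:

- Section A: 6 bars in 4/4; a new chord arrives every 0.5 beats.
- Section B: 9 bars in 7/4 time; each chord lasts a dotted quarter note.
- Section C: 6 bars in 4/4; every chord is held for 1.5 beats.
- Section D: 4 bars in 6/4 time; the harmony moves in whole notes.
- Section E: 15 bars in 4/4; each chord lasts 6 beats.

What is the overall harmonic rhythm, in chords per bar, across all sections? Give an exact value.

A: 6 bars of 4 beats is 24 beats; at 0.5 beats each that's 48 chords.
B: 9 bars of 7 beats is 63 beats; at 1.5 beats each that's 42 chords.
C: 6 bars of 4 beats is 24 beats; at 1.5 beats each that's 16 chords.
D: 4 bars of 6 beats is 24 beats; at 4 beats each that's 6 chords.
E: 15 bars of 4 beats is 60 beats; at 6 beats each that's 10 chords.
Overall: 122 chords over 40 bars → 122/40 = 3.05 chords per bar.

3.05 chords per bar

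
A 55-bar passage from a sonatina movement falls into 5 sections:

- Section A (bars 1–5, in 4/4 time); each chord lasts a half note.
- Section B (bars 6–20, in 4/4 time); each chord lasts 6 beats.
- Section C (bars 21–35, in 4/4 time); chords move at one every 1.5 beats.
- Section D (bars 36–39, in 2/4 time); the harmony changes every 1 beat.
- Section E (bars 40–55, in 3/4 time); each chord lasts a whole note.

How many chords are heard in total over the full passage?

A: 5·4 = 20 beats, 20/2 = 10 chords.
B: 15·4 = 60 beats, 60/6 = 10 chords.
C: 15·4 = 60 beats, 60/1.5 = 40 chords.
D: 4·2 = 8 beats, 8/1 = 8 chords.
E: 16·3 = 48 beats, 48/4 = 12 chords.
Total: 10 + 10 + 40 + 8 + 12 = 80.

80 chords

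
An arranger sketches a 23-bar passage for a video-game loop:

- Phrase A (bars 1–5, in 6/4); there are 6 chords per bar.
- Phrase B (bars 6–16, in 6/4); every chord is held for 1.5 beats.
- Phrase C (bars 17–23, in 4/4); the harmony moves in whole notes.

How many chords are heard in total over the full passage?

A has 30 beats and chords last 1 each, so 30 chords.
B has 66 beats and chords last 1.5 each, so 44 chords.
C has 28 beats and chords last 4 each, so 7 chords.
Total: 30 + 44 + 7 = 81.

81 chords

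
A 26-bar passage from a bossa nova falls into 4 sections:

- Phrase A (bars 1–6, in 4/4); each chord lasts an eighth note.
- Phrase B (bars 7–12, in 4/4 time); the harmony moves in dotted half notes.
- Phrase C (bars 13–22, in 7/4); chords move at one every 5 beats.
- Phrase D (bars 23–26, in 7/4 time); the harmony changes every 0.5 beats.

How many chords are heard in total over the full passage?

126 chords

A: 6·4 = 24 beats, 24/0.5 = 48 chords.
B: 6·4 = 24 beats, 24/3 = 8 chords.
C: 10·7 = 70 beats, 70/5 = 14 chords.
D: 4·7 = 28 beats, 28/0.5 = 56 chords.
Total: 48 + 8 + 14 + 56 = 126.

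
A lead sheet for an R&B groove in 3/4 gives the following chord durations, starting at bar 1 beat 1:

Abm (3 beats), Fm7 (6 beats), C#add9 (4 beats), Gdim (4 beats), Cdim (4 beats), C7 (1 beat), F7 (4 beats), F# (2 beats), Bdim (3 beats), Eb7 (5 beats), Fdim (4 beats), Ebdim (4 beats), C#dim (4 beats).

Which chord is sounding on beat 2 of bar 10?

Beat 2 of bar 10 is beat (10−1)×3 + 2 = 29 overall.
Running totals: Abm ends at 3, Fm7 ends at 9, C#add9 ends at 13, Gdim ends at 17, Cdim ends at 21, C7 ends at 22, F7 ends at 26, F# ends at 28, Bdim ends at 31.
Beat 29 falls within Bdim.

Bdim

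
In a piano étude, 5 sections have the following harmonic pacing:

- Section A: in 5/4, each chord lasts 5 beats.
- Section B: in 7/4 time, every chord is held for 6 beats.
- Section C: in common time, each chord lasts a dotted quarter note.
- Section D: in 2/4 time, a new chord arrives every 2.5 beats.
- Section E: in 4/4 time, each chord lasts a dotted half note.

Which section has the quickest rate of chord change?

Section C

A: 5/5 = 1 chord/bar.
B: 7/6 = 7/6 chords/bar.
C: 4/1.5 = 8/3 chords/bar.
D: 2/2.5 = 0.8 chords/bar.
E: 4/3 = 4/3 chords/bar.
Fastest is C at 8/3 chords/bar.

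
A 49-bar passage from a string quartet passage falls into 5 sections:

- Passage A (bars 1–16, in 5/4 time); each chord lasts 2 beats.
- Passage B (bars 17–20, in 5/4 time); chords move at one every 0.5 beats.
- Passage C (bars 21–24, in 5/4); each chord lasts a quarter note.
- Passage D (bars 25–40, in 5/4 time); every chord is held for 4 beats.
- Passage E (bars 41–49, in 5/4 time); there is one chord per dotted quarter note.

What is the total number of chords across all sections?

A has 80 beats and chords last 2 each, so 40 chords.
B has 20 beats and chords last 0.5 each, so 40 chords.
C has 20 beats and chords last 1 each, so 20 chords.
D has 80 beats and chords last 4 each, so 20 chords.
E has 45 beats and chords last 1.5 each, so 30 chords.
Total: 40 + 40 + 20 + 20 + 30 = 150.

150 chords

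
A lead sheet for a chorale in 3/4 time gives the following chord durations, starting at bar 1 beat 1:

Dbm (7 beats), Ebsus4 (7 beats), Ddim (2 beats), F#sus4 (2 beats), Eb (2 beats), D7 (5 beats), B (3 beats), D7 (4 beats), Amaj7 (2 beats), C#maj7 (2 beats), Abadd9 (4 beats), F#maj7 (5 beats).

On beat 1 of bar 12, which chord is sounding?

Amaj7

Beat 1 of bar 12 is beat (12−1)×3 + 1 = 34 overall.
Running totals: Dbm ends at 7, Ebsus4 ends at 14, Ddim ends at 16, F#sus4 ends at 18, Eb ends at 20, D7 ends at 25, B ends at 28, D7 ends at 32, Amaj7 ends at 34.
Beat 34 falls within Amaj7.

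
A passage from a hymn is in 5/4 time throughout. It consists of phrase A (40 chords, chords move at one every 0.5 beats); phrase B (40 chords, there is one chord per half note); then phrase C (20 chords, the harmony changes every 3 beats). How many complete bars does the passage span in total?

A: 40 × 0.5 = 20 beats = 4 bars.
B: 40 × 2 = 80 beats = 16 bars.
C: 20 × 3 = 60 beats = 12 bars.
Total: 4 + 16 + 12 = 32 bars.

32 bars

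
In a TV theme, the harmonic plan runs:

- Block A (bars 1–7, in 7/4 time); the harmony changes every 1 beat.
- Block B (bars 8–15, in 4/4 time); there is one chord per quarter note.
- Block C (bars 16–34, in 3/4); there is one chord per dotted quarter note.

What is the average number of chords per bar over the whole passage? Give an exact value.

3.5 chords per bar

A: 7 bars of 7 beats is 49 beats; at 1 beat each that's 49 chords.
B: 8 bars of 4 beats is 32 beats; at 1 beat each that's 32 chords.
C: 19 bars of 3 beats is 57 beats; at 1.5 beats each that's 38 chords.
Overall: 119 chords over 34 bars → 119/34 = 3.5 chords per bar.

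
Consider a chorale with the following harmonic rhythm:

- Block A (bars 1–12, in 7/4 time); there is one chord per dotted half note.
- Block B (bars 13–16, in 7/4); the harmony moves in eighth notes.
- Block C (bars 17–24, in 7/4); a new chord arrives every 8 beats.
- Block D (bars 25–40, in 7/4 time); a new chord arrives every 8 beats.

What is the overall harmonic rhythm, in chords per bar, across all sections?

2.625 chords per bar

A: 12 bars of 7 beats is 84 beats; at 3 beats each that's 28 chords.
B: 4 bars of 7 beats is 28 beats; at 0.5 beats each that's 56 chords.
C: 8 bars of 7 beats is 56 beats; at 8 beats each that's 7 chords.
D: 16 bars of 7 beats is 112 beats; at 8 beats each that's 14 chords.
Overall: 105 chords over 40 bars → 105/40 = 2.625 chords per bar.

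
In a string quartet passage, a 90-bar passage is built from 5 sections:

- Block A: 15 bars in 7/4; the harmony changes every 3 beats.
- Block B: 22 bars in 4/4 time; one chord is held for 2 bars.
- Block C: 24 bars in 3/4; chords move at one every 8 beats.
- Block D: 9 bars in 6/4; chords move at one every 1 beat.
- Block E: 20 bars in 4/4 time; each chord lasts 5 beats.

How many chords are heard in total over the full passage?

A: 15 bars × 7 beats = 105 beats; 3 beats/chord → 35 chords.
B: 22 bars × 4 beats = 88 beats; 8 beats/chord → 11 chords.
C: 24 bars × 3 beats = 72 beats; 8 beats/chord → 9 chords.
D: 9 bars × 6 beats = 54 beats; 1 beat/chord → 54 chords.
E: 20 bars × 4 beats = 80 beats; 5 beats/chord → 16 chords.
Total: 35 + 11 + 9 + 54 + 16 = 125.

125 chords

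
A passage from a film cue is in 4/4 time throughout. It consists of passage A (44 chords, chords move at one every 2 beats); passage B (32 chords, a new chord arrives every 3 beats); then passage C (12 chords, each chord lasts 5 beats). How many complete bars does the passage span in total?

61 bars

A: 44 × 2 = 88 beats = 22 bars.
B: 32 × 3 = 96 beats = 24 bars.
C: 12 × 5 = 60 beats = 15 bars.
Total: 22 + 24 + 15 = 61 bars.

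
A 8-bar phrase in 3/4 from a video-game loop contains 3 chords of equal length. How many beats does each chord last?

8 beats

8 bars × 3 beats/bar = 24 beats total.
24 beats ÷ 3 chords = 8 beats per chord.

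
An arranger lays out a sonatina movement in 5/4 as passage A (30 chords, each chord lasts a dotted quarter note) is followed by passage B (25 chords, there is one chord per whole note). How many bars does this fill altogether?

A: 30 × 1.5 = 45 beats = 9 bars.
B: 25 × 4 = 100 beats = 20 bars.
Total: 9 + 20 = 29 bars.

29 bars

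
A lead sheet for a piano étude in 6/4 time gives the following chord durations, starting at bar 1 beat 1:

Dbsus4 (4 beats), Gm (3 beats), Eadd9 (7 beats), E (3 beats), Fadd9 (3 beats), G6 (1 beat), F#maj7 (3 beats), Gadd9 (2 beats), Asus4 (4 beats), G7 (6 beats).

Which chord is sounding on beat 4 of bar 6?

Beat 4 of bar 6 is beat (6−1)×6 + 4 = 34 overall.
Running totals: Dbsus4 ends at 4, Gm ends at 7, Eadd9 ends at 14, E ends at 17, Fadd9 ends at 20, G6 ends at 21, F#maj7 ends at 24, Gadd9 ends at 26, Asus4 ends at 30, G7 ends at 36.
Beat 34 falls within G7.

G7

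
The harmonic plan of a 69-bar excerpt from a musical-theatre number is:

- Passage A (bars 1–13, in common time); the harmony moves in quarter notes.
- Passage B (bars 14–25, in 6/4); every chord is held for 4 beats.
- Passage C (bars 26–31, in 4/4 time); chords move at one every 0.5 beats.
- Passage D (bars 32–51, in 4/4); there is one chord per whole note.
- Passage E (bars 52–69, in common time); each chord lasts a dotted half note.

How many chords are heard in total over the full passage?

A: 13·4 = 52 beats, 52/1 = 52 chords.
B: 12·6 = 72 beats, 72/4 = 18 chords.
C: 6·4 = 24 beats, 24/0.5 = 48 chords.
D: 20·4 = 80 beats, 80/4 = 20 chords.
E: 18·4 = 72 beats, 72/3 = 24 chords.
Total: 52 + 18 + 48 + 20 + 24 = 162.

162 chords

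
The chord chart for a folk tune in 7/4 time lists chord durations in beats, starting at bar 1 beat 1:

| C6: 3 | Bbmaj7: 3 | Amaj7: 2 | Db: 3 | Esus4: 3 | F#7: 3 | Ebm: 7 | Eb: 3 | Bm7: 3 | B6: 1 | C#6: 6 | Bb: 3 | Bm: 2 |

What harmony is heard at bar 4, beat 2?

Beat 2 of bar 4 is beat (4−1)×7 + 2 = 23 overall.
Running totals: C6 ends at 3, Bbmaj7 ends at 6, Amaj7 ends at 8, Db ends at 11, Esus4 ends at 14, F#7 ends at 17, Ebm ends at 24.
Beat 23 falls within Ebm.

Ebm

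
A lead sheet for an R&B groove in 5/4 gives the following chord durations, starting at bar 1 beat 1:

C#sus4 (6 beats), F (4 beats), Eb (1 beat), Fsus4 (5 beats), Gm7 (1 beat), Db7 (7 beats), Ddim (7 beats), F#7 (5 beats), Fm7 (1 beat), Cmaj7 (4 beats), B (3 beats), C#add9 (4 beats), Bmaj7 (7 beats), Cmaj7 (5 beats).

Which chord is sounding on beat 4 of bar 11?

Beat 4 of bar 11 is beat (11−1)×5 + 4 = 54 overall.
Running totals: C#sus4 ends at 6, F ends at 10, Eb ends at 11, Fsus4 ends at 16, Gm7 ends at 17, Db7 ends at 24, Ddim ends at 31, F#7 ends at 36, Fm7 ends at 37, Cmaj7 ends at 41, B ends at 44, C#add9 ends at 48, Bmaj7 ends at 55.
Beat 54 falls within Bmaj7.

Bmaj7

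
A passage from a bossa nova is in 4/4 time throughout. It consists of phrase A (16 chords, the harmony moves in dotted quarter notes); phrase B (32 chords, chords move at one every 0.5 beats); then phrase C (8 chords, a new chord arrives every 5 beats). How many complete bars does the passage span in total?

20 bars

A: 16 × 1.5 = 24 beats = 6 bars.
B: 32 × 0.5 = 16 beats = 4 bars.
C: 8 × 5 = 40 beats = 10 bars.
Total: 6 + 4 + 10 = 20 bars.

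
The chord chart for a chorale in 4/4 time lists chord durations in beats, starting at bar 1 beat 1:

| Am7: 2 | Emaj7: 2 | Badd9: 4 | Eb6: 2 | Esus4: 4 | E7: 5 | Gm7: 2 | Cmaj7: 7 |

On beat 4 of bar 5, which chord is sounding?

Beat 4 of bar 5 is beat (5−1)×4 + 4 = 20 overall.
Running totals: Am7 ends at 2, Emaj7 ends at 4, Badd9 ends at 8, Eb6 ends at 10, Esus4 ends at 14, E7 ends at 19, Gm7 ends at 21.
Beat 20 falls within Gm7.

Gm7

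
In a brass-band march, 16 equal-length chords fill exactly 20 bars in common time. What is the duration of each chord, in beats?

20 bars × 4 beats/bar = 80 beats total.
80 beats ÷ 16 chords = 5 beats per chord.

5 beats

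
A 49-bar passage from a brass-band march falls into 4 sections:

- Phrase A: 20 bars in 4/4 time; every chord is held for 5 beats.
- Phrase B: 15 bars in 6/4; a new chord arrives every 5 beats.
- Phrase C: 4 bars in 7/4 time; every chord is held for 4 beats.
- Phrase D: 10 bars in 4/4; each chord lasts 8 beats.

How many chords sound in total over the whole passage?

A has 80 beats and chords last 5 each, so 16 chords.
B has 90 beats and chords last 5 each, so 18 chords.
C has 28 beats and chords last 4 each, so 7 chords.
D has 40 beats and chords last 8 each, so 5 chords.
Total: 16 + 18 + 7 + 5 = 46.

46 chords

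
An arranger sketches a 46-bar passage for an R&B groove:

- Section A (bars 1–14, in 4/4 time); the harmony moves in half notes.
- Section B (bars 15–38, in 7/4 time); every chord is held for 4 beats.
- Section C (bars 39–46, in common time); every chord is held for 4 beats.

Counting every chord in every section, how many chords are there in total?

A: 14·4 = 56 beats, 56/2 = 28 chords.
B: 24·7 = 168 beats, 168/4 = 42 chords.
C: 8·4 = 32 beats, 32/4 = 8 chords.
Total: 28 + 42 + 8 = 78.

78 chords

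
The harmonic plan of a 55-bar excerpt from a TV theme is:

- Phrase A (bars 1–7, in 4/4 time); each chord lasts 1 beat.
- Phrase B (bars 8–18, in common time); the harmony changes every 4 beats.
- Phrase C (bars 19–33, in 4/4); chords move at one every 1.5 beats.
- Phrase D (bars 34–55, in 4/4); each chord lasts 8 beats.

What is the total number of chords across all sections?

90 chords

A: 7 bars × 4 beats = 28 beats; 1 beat/chord → 28 chords.
B: 11 bars × 4 beats = 44 beats; 4 beats/chord → 11 chords.
C: 15 bars × 4 beats = 60 beats; 1.5 beats/chord → 40 chords.
D: 22 bars × 4 beats = 88 beats; 8 beats/chord → 11 chords.
Total: 28 + 11 + 40 + 11 = 90.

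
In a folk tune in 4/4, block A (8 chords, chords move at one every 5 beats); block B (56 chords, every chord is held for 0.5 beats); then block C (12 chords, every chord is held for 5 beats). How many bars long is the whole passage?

A: 8 × 5 = 40 beats = 10 bars.
B: 56 × 0.5 = 28 beats = 7 bars.
C: 12 × 5 = 60 beats = 15 bars.
Total: 10 + 7 + 15 = 32 bars.

32 bars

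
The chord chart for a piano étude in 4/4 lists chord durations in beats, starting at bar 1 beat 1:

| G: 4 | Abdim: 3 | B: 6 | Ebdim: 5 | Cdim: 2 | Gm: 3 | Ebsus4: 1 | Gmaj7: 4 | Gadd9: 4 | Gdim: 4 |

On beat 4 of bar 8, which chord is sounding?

Gadd9

Beat 4 of bar 8 is beat (8−1)×4 + 4 = 32 overall.
Running totals: G ends at 4, Abdim ends at 7, B ends at 13, Ebdim ends at 18, Cdim ends at 20, Gm ends at 23, Ebsus4 ends at 24, Gmaj7 ends at 28, Gadd9 ends at 32.
Beat 32 falls within Gadd9.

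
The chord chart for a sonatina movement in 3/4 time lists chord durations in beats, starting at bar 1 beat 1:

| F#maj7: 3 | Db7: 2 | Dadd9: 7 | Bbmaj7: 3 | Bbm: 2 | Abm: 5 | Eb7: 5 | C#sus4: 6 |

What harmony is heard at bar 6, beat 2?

Beat 2 of bar 6 is beat (6−1)×3 + 2 = 17 overall.
Running totals: F#maj7 ends at 3, Db7 ends at 5, Dadd9 ends at 12, Bbmaj7 ends at 15, Bbm ends at 17.
Beat 17 falls within Bbm.

Bbm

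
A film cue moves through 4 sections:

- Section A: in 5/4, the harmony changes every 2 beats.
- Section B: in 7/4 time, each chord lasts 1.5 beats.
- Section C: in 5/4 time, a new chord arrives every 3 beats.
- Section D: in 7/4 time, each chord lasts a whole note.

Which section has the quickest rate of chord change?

Section B

A: each chord is 2 beats in 5/4, so 2.5 per bar.
B: each chord is 1.5 beats in 7/4, so 14/3 per bar.
C: each chord is 3 beats in 5/4, so 5/3 per bar.
D: each chord is 4 beats in 7/4, so 1.75 per bar.
Fastest is B at 14/3 chords/bar.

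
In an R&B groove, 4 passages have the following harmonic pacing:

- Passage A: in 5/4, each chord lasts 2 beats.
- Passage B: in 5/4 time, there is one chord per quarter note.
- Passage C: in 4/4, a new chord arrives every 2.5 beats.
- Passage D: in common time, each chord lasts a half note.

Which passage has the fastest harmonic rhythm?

A: each chord is 2 beats in 5/4, so 2.5 per bar.
B: each chord is 1 beat in 5/4, so 5 per bar.
C: each chord is 2.5 beats in 4/4, so 1.6 per bar.
D: each chord is 2 beats in 4/4, so 2 per bar.
Fastest is B at 5 chords/bar.

Passage B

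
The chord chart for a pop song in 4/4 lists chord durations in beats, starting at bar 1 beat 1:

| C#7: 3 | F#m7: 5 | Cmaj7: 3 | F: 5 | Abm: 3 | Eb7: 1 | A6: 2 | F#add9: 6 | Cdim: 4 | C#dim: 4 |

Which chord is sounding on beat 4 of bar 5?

Beat 4 of bar 5 is beat (5−1)×4 + 4 = 20 overall.
Running totals: C#7 ends at 3, F#m7 ends at 8, Cmaj7 ends at 11, F ends at 16, Abm ends at 19, Eb7 ends at 20.
Beat 20 falls within Eb7.

Eb7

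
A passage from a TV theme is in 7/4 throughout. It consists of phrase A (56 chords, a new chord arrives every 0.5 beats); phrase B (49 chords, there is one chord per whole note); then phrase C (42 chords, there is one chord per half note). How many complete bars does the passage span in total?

A: 56 × 0.5 = 28 beats = 4 bars.
B: 49 × 4 = 196 beats = 28 bars.
C: 42 × 2 = 84 beats = 12 bars.
Total: 4 + 28 + 12 = 44 bars.

44 bars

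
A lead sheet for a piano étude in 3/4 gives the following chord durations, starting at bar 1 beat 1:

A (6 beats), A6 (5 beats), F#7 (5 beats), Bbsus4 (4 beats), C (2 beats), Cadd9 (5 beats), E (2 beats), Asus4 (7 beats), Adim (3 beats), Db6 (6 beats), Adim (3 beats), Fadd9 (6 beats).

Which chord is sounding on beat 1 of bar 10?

Beat 1 of bar 10 is beat (10−1)×3 + 1 = 28 overall.
Running totals: A ends at 6, A6 ends at 11, F#7 ends at 16, Bbsus4 ends at 20, C ends at 22, Cadd9 ends at 27, E ends at 29.
Beat 28 falls within E.

E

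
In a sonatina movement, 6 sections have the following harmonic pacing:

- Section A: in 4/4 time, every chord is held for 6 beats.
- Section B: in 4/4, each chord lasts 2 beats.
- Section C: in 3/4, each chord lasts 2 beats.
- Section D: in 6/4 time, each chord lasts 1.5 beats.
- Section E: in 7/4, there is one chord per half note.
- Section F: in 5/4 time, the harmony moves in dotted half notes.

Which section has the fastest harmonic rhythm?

Section D

A: each chord is 6 beats in 4/4, so 2/3 per bar.
B: each chord is 2 beats in 4/4, so 2 per bar.
C: each chord is 2 beats in 3/4, so 1.5 per bar.
D: each chord is 1.5 beats in 6/4, so 4 per bar.
E: each chord is 2 beats in 7/4, so 3.5 per bar.
F: each chord is 3 beats in 5/4, so 5/3 per bar.
Fastest is D at 4 chords/bar.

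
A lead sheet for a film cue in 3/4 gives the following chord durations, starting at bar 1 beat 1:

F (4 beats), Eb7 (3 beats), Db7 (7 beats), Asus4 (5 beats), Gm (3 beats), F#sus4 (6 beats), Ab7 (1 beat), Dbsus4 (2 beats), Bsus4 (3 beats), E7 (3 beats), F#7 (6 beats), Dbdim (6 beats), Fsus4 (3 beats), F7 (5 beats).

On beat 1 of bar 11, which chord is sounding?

Dbsus4

Beat 1 of bar 11 is beat (11−1)×3 + 1 = 31 overall.
Running totals: F ends at 4, Eb7 ends at 7, Db7 ends at 14, Asus4 ends at 19, Gm ends at 22, F#sus4 ends at 28, Ab7 ends at 29, Dbsus4 ends at 31.
Beat 31 falls within Dbsus4.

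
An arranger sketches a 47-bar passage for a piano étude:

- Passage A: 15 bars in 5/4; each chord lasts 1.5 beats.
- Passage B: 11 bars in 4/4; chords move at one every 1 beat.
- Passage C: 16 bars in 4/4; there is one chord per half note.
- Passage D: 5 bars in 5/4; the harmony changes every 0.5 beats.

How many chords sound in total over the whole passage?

A has 75 beats and chords last 1.5 each, so 50 chords.
B has 44 beats and chords last 1 each, so 44 chords.
C has 64 beats and chords last 2 each, so 32 chords.
D has 25 beats and chords last 0.5 each, so 50 chords.
Total: 50 + 44 + 32 + 50 = 176.

176 chords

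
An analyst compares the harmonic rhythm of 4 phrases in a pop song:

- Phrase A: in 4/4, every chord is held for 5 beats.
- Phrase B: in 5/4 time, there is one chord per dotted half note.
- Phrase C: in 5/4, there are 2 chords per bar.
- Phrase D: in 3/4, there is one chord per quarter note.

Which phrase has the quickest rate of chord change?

Phrase D

A: each chord is 5 beats in 4/4, so 0.8 per bar.
B: each chord is 3 beats in 5/4, so 5/3 per bar.
C: each chord is 2.5 beats in 5/4, so 2 per bar.
D: each chord is 1 beat in 3/4, so 3 per bar.
Fastest is D at 3 chords/bar.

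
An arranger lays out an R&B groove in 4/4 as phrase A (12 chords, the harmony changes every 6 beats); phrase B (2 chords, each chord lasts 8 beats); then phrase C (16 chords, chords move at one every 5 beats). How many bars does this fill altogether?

42 bars

A: 12 × 6 = 72 beats = 18 bars.
B: 2 × 8 = 16 beats = 4 bars.
C: 16 × 5 = 80 beats = 20 bars.
Total: 18 + 4 + 20 = 42 bars.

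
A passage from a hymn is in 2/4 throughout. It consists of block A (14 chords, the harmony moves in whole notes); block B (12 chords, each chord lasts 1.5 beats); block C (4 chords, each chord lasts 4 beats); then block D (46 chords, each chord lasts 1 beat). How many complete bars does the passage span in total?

A: 14 × 4 = 56 beats = 28 bars.
B: 12 × 1.5 = 18 beats = 9 bars.
C: 4 × 4 = 16 beats = 8 bars.
D: 46 × 1 = 46 beats = 23 bars.
Total: 28 + 9 + 8 + 23 = 68 bars.

68 bars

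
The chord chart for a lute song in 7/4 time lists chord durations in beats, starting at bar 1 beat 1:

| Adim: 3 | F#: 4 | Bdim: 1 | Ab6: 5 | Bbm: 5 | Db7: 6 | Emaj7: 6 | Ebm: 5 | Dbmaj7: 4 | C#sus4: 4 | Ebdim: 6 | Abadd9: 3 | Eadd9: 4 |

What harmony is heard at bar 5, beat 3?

Beat 3 of bar 5 is beat (5−1)×7 + 3 = 31 overall.
Running totals: Adim ends at 3, F# ends at 7, Bdim ends at 8, Ab6 ends at 13, Bbm ends at 18, Db7 ends at 24, Emaj7 ends at 30, Ebm ends at 35.
Beat 31 falls within Ebm.

Ebm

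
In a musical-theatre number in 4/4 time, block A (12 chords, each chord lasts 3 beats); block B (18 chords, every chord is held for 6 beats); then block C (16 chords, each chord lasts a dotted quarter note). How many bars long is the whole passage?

42 bars

A: 12 × 3 = 36 beats = 9 bars.
B: 18 × 6 = 108 beats = 27 bars.
C: 16 × 1.5 = 24 beats = 6 bars.
Total: 9 + 27 + 6 = 42 bars.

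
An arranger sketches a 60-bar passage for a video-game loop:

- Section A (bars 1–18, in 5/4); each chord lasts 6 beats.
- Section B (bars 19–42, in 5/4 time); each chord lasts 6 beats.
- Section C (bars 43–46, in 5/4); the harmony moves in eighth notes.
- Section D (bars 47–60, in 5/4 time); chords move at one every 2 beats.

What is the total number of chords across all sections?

110 chords

A: 18·5 = 90 beats, 90/6 = 15 chords.
B: 24·5 = 120 beats, 120/6 = 20 chords.
C: 4·5 = 20 beats, 20/0.5 = 40 chords.
D: 14·5 = 70 beats, 70/2 = 35 chords.
Total: 15 + 20 + 40 + 35 = 110.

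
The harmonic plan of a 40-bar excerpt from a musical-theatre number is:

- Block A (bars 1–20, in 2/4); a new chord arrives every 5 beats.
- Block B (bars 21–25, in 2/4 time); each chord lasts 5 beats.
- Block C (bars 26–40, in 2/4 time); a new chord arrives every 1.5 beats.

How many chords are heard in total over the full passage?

A: 20·2 = 40 beats, 40/5 = 8 chords.
B: 5·2 = 10 beats, 10/5 = 2 chords.
C: 15·2 = 30 beats, 30/1.5 = 20 chords.
Total: 8 + 2 + 20 = 30.

30 chords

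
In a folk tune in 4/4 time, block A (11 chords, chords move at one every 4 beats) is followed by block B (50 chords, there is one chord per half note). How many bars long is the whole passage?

36 bars

A: 11 × 4 = 44 beats = 11 bars.
B: 50 × 2 = 100 beats = 25 bars.
Total: 11 + 25 = 36 bars.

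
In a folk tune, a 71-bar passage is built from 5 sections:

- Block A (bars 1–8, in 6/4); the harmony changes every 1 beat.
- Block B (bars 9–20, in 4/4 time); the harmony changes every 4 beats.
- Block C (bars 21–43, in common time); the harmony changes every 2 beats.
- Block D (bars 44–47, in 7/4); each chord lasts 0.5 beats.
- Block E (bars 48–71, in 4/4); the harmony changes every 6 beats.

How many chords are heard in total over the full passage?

178 chords

A: 8·6 = 48 beats, 48/1 = 48 chords.
B: 12·4 = 48 beats, 48/4 = 12 chords.
C: 23·4 = 92 beats, 92/2 = 46 chords.
D: 4·7 = 28 beats, 28/0.5 = 56 chords.
E: 24·4 = 96 beats, 96/6 = 16 chords.
Total: 48 + 12 + 46 + 56 + 16 = 178.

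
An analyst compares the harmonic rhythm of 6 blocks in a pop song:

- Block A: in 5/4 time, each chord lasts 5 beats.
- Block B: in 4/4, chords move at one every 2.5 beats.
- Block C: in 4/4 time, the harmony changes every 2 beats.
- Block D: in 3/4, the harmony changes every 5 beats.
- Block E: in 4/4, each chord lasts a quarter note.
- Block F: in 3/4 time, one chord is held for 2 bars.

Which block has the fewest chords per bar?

Block F

A: each chord is 5 beats in 5/4, so 1 per bar.
B: each chord is 2.5 beats in 4/4, so 1.6 per bar.
C: each chord is 2 beats in 4/4, so 2 per bar.
D: each chord is 5 beats in 3/4, so 0.6 per bar.
E: each chord is 1 beat in 4/4, so 4 per bar.
F: each chord is 6 beats in 3/4, so 0.5 per bar.
Slowest is F at 0.5 chords/bar.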